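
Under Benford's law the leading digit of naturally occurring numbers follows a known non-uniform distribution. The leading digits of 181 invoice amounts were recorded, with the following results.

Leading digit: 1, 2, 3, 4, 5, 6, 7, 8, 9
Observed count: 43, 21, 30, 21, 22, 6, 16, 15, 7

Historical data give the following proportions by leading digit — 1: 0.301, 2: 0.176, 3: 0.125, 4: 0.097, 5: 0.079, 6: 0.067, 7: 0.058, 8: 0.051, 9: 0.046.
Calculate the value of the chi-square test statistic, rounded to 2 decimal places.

23.14

Expected counts E_i = n·p_i: 181×0.301 = 54.481, 181×0.176 = 31.856, 181×0.125 = 22.625, 181×0.097 = 17.557, 181×0.079 = 14.299, 181×0.067 = 12.127, 181×0.058 = 10.498, 181×0.051 = 9.231, 181×0.046 = 8.326.
cat         O        E   (O−E)²/E
1          43   54.481      2.419
2          21   31.856      3.700
3          30   22.625      2.404
4          21   17.557      0.675
5          22   14.299      4.148
6           6   12.127      3.096
7          16   10.498      2.884
8          15    9.231      3.605
9           7    8.326      0.211
Sum = 23.14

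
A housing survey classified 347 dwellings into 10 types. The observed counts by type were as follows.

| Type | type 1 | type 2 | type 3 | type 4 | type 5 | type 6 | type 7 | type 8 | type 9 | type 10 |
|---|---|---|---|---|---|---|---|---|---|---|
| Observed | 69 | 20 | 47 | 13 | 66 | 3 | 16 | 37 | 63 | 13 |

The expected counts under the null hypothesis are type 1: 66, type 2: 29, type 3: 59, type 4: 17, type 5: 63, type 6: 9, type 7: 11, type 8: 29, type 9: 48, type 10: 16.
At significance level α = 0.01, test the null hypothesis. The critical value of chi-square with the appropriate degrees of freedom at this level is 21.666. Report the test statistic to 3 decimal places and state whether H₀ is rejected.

χ² = (69−66)²/66 + (20−29)²/29 + (47−59)²/59 + (13−17)²/17 + (66−63)²/63 + (3−9)²/9 + (16−11)²/11 + (37−29)²/29 + (63−48)²/48 + (13−16)²/16
   = 0.1364 + 2.7931 + 2.4407 + 0.9412 + 0.1429 + 4.0000 + 2.2727 + 2.2069 + 4.6875 + 0.5625
Sum = 20.184
df = 9. Since 20.184 < 21.666, we do not reject H₀.

20.184; do not reject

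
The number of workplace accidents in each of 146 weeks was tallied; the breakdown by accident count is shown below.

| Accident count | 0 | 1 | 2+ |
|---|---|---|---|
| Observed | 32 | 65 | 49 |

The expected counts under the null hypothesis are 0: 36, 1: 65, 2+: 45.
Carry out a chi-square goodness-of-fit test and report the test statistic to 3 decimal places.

0.800

χ² = (32−36)²/36 + (65−65)²/65 + (49−45)²/45
   = 0.4444 + 0.0000 + 0.3556
Sum = 0.800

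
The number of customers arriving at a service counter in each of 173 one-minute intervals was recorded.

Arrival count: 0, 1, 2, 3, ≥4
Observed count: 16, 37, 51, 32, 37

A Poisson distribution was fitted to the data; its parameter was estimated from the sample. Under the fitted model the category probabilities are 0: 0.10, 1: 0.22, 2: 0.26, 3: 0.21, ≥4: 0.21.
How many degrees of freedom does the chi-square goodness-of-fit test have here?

3

There are k = 5 categories and 1 parameter estimated from the data, so df = 5 − 1 − 1 = 3.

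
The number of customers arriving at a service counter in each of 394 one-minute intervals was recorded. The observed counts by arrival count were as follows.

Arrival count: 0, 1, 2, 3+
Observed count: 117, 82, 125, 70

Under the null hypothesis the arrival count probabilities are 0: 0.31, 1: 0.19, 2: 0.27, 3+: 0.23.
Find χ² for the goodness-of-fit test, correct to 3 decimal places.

8.848

Expected counts E_i = n·p_i: 394×0.31 = 122.14, 394×0.19 = 74.86, 394×0.27 = 106.38, 394×0.23 = 90.62.
0: (117 − 122.14)²/122.14 = 26.4196/122.14 = 0.2163
1: (82 − 74.86)²/74.86 = 50.9796/74.86 = 0.6810
2: (125 − 106.38)²/106.38 = 346.7044/106.38 = 3.2591
3+: (70 − 90.62)²/90.62 = 425.1844/90.62 = 4.6919
Sum = 8.848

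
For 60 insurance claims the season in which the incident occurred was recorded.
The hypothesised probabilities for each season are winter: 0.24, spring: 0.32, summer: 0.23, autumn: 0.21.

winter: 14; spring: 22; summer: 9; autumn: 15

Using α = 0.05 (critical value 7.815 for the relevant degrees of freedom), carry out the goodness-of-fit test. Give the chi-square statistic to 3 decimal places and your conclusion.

2.546; do not reject

Expected counts E_i = n·p_i: 60×0.24 = 14.4, 60×0.32 = 19.2, 60×0.23 = 13.8, 60×0.21 = 12.6.
cat         O        E   (O−E)²/E
winter     14     14.4     0.0111
spring     22     19.2     0.4083
summer      9     13.8     1.6696
autumn     15     12.6     0.4571
Sum = 2.546
df = 3. Since 2.546 < 7.815, we do not reject H₀.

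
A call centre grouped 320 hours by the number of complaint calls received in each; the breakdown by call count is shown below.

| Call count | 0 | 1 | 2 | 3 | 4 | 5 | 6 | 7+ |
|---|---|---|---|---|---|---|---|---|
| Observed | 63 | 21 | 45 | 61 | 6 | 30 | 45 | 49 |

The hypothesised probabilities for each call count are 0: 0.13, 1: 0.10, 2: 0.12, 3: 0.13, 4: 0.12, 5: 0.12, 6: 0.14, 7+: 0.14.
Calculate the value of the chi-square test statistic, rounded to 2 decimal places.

54.54

Expected counts E_i = n·p_i: 320×0.13 = 41.6, 320×0.10 = 32, 320×0.12 = 38.4, 320×0.13 = 41.6, 320×0.12 = 38.4, 320×0.12 = 38.4, 320×0.14 = 44.8, 320×0.14 = 44.8.
0: (63 − 41.6)²/41.6 = 457.96/41.6 = 11.009
1: (21 − 32)²/32 = 121/32 = 3.781
2: (45 − 38.4)²/38.4 = 43.56/38.4 = 1.134
3: (61 − 41.6)²/41.6 = 376.36/41.6 = 9.047
4: (6 − 38.4)²/38.4 = 1049.76/38.4 = 27.338
5: (30 − 38.4)²/38.4 = 70.56/38.4 = 1.838
6: (45 − 44.8)²/44.8 = 0.04/44.8 = 0.001
7+: (49 − 44.8)²/44.8 = 17.64/44.8 = 0.394
Sum = 54.54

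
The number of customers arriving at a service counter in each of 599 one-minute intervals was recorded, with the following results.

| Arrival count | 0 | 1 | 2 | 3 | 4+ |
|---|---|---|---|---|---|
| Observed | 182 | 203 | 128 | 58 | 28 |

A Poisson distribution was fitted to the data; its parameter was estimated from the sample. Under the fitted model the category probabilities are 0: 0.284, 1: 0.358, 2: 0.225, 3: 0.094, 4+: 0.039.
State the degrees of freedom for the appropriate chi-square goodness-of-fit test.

There are k = 5 categories and 1 parameter estimated from the data, so df = 5 − 1 − 1 = 3.

3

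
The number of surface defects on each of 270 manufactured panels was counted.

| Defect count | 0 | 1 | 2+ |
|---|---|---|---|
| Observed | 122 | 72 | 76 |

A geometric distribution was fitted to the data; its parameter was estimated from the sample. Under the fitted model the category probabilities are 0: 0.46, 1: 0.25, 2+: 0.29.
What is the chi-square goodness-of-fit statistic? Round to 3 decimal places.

0.407

Expected counts E_i = n·p_i: 270×0.46 = 124.2, 270×0.25 = 67.5, 270×0.29 = 78.3.
cat         O        E   (O−E)²/E
0         122    124.2     0.0390
1          72     67.5     0.3000
2+         76     78.3     0.0676
Sum = 0.407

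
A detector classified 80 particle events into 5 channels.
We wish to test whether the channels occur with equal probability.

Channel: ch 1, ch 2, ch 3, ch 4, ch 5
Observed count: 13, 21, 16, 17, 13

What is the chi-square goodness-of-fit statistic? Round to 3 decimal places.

2.750

Expected count for each of the 5 categories: 80/5 = 16.
cat         O        E   (O−E)²/E
ch 1       13       16     0.5625
ch 2       21       16     1.5625
ch 3       16       16     0.0000
ch 4       17       16     0.0625
ch 5       13       16     0.5625
Sum = 2.750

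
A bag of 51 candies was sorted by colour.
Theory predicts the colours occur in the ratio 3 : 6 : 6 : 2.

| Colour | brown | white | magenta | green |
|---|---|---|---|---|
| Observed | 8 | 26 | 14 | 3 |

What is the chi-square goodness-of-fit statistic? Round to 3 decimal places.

6.056

Ratio total = 17. Expected counts: 51×3/17 = 9, 51×6/17 = 18, 51×6/17 = 18, 51×2/17 = 6.
cat          O        E   (O−E)²/E
brown        8        9     0.1111
white       26       18     3.5556
magenta     14       18     0.8889
green        3        6     1.5000
Sum = 6.056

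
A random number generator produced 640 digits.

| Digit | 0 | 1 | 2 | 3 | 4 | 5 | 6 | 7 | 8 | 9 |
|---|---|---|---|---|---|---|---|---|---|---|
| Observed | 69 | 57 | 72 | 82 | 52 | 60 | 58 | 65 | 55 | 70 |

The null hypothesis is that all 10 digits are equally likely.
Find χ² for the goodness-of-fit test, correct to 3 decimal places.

12.125

Under H₀ each category has probability 1/10, so each expected count is 640/10 = 64.
cat         O        E   (O−E)²/E
0          69       64     0.3906
1          57       64     0.7656
2          72       64     1.0000
3          82       64     5.0625
4          52       64     2.2500
5          60       64     0.2500
6          58       64     0.5625
7          65       64     0.0156
8          55       64     1.2656
9          70       64     0.5625
Sum = 12.125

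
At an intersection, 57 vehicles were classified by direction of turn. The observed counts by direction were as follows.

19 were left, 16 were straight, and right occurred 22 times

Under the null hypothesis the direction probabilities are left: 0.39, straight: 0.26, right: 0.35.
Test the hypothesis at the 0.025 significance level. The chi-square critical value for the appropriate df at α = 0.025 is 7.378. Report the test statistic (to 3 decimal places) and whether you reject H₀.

Expected counts E_i = n·p_i: 57×0.39 = 22.23, 57×0.26 = 14.82, 57×0.35 = 19.95.
cat           O        E   (O−E)²/E
left         19    22.23     0.4693
straight     16    14.82     0.0940
right        22    19.95     0.2107
Sum = 0.774
df = 2. Since 0.774 < 7.378, we do not reject H₀.

0.774; do not reject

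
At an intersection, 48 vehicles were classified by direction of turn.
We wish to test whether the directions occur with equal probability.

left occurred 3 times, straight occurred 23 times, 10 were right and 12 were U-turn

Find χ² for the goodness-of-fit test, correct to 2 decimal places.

Under H₀ each category has probability 1/4, so each expected count is 48/4 = 12.
left: (3 − 12)²/12 = 81/12 = 6.750
straight: (23 − 12)²/12 = 121/12 = 10.083
right: (10 − 12)²/12 = 4/12 = 0.333
U-turn: (12 − 12)²/12 = 0/12 = 0.000
Sum = 17.17

17.17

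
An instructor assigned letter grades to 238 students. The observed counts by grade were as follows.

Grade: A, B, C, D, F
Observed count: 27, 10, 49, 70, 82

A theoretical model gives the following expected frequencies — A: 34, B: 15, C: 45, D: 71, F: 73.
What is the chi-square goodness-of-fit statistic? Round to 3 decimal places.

4.587

A: (27 − 34)²/34 = 49/34 = 1.4412
B: (10 − 15)²/15 = 25/15 = 1.6667
C: (49 − 45)²/45 = 16/45 = 0.3556
D: (70 − 71)²/71 = 1/71 = 0.0141
F: (82 − 73)²/73 = 81/73 = 1.1096
Sum = 4.587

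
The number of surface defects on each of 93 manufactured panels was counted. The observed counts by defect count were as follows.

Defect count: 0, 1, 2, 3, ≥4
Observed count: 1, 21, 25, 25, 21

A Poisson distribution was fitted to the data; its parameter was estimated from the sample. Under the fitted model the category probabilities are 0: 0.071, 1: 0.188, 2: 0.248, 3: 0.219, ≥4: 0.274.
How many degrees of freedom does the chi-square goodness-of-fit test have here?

There are k = 5 categories and 1 parameter estimated from the data, so df = 5 − 1 − 1 = 3.

3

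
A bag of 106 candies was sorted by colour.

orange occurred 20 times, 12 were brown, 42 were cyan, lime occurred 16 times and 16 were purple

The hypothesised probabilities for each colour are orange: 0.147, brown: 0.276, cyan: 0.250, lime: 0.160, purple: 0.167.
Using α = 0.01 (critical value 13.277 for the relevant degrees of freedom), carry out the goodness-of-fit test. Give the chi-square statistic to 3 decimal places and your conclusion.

20.715; reject

Expected counts E_i = n·p_i: 106×0.147 = 15.582, 106×0.276 = 29.256, 106×0.250 = 26.5, 106×0.160 = 16.96, 106×0.167 = 17.702.
cat         O        E   (O−E)²/E
orange     20   15.582     1.2526
brown      12   29.256    10.1781
cyan       42     26.5     9.0660
lime       16    16.96     0.0543
purple     16   17.702     0.1636
Sum = 20.715
df = 4. Since 20.715 > 13.277, we reject H₀.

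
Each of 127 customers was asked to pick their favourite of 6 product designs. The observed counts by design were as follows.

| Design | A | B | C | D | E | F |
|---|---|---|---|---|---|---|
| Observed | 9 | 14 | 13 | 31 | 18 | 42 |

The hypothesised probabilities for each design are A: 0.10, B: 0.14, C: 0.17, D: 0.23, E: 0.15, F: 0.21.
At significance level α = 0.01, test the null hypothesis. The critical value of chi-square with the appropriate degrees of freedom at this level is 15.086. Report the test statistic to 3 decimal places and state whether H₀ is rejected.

Expected counts E_i = n·p_i: 127×0.10 = 12.7, 127×0.14 = 17.78, 127×0.17 = 21.59, 127×0.23 = 29.21, 127×0.15 = 19.05, 127×0.21 = 26.67.
A: (9 − 12.7)²/12.7 = 13.69/12.7 = 1.0780
B: (14 − 17.78)²/17.78 = 14.2884/17.78 = 0.8036
C: (13 − 21.59)²/21.59 = 73.7881/21.59 = 3.4177
D: (31 − 29.21)²/29.21 = 3.2041/29.21 = 0.1097
E: (18 − 19.05)²/19.05 = 1.1025/19.05 = 0.0579
F: (42 − 26.67)²/26.67 = 235.0089/26.67 = 8.8117
Sum = 14.279
df = 5. Since 14.279 < 15.086, we do not reject H₀.

14.279; do not reject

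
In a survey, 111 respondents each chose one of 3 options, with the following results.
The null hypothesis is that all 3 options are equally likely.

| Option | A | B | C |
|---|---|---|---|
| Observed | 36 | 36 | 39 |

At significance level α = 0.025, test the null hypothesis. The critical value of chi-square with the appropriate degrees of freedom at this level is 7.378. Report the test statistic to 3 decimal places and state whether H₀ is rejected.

0.162; do not reject

Under H₀ each category has probability 1/3, so each expected count is 111/3 = 37.
cat         O        E   (O−E)²/E
A          36       37     0.0270
B          36       37     0.0270
C          39       37     0.1081
Sum = 0.162
df = 2. Since 0.162 < 7.378, we do not reject H₀.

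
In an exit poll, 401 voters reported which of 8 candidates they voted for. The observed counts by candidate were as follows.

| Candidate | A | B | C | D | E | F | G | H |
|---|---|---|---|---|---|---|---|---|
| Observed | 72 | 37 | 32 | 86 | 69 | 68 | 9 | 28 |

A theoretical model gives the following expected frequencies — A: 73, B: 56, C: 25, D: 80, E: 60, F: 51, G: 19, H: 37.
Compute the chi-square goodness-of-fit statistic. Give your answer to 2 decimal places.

23.34

χ² = (72−73)²/73 + (37−56)²/56 + (32−25)²/25 + (86−80)²/80 + (69−60)²/60 + (68−51)²/51 + (9−19)²/19 + (28−37)²/37
   = 0.014 + 6.446 + 1.960 + 0.450 + 1.350 + 5.667 + 5.263 + 2.189
Sum = 23.34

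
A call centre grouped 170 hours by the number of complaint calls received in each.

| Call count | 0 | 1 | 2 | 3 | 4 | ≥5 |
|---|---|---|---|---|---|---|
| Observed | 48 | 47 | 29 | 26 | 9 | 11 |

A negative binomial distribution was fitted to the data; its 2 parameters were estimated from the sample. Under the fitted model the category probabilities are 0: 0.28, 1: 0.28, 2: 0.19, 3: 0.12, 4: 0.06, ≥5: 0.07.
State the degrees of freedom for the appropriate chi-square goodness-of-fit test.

3

There are k = 6 categories and 2 parameters estimated from the data, so df = 6 − 1 − 2 = 3.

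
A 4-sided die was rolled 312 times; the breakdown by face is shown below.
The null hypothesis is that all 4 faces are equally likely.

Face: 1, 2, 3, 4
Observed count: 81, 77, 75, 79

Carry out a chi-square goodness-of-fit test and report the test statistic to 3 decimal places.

Under H₀ each category has probability 1/4, so each expected count is 312/4 = 78.
χ² = (81−78)²/78 + (77−78)²/78 + (75−78)²/78 + (79−78)²/78
   = 0.1154 + 0.0128 + 0.1154 + 0.0128
Sum = 0.256

0.256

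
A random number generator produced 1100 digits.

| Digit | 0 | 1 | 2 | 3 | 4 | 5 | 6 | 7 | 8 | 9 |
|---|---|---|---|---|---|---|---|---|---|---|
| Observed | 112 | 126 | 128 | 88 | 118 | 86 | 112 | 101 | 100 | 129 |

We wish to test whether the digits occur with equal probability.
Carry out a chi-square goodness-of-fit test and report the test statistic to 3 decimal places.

Expected count for each of the 10 categories: 1100/10 = 110.
0: (112 − 110)²/110 = 4/110 = 0.0364
1: (126 − 110)²/110 = 256/110 = 2.3273
2: (128 − 110)²/110 = 324/110 = 2.9455
3: (88 − 110)²/110 = 484/110 = 4.4000
4: (118 − 110)²/110 = 64/110 = 0.5818
5: (86 − 110)²/110 = 576/110 = 5.2364
6: (112 − 110)²/110 = 4/110 = 0.0364
7: (101 − 110)²/110 = 81/110 = 0.7364
8: (100 − 110)²/110 = 100/110 = 0.9091
9: (129 − 110)²/110 = 361/110 = 3.2818
Sum = 20.491

20.491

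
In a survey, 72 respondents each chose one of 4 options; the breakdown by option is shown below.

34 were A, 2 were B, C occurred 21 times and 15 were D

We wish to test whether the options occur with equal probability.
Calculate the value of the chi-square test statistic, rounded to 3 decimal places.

29.444

Under H₀ each category has probability 1/4, so each expected count is 72/4 = 18.
χ² = (34−18)²/18 + (2−18)²/18 + (21−18)²/18 + (15−18)²/18
   = 14.2222 + 14.2222 + 0.5000 + 0.5000
Sum = 29.444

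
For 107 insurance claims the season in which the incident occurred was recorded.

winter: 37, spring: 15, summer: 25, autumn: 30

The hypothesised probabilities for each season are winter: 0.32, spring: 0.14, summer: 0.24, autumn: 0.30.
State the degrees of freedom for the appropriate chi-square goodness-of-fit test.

3

There are k = 4 categories and no parameters were estimated from the data, so df = 4 − 1 = 3.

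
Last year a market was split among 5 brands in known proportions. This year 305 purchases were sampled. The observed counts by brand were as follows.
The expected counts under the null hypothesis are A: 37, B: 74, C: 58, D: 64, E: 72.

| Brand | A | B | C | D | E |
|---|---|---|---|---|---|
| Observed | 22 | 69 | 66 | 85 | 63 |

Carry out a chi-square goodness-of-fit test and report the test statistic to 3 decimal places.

15.538

cat         O        E   (O−E)²/E
A          22       37     6.0811
B          69       74     0.3378
C          66       58     1.1034
D          85       64     6.8906
E          63       72     1.1250
Sum = 15.538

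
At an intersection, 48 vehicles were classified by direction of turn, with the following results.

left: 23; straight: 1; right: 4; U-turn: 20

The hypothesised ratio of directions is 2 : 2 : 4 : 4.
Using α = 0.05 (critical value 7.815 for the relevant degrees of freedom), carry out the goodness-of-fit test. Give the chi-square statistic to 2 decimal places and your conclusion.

44.25; reject

Ratio total = 12. Expected counts: 48×2/12 = 8, 48×2/12 = 8, 48×4/12 = 16, 48×4/12 = 16.
χ² = (23−8)²/8 + (1−8)²/8 + (4−16)²/16 + (20−16)²/16
   = 28.125 + 6.125 + 9.000 + 1.000
Sum = 44.25
df = 3. Since 44.25 > 7.815, we reject H₀.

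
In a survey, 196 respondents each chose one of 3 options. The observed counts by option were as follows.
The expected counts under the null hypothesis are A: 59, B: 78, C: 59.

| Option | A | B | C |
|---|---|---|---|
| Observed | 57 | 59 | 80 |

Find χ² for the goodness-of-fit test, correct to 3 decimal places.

12.171

cat         O        E   (O−E)²/E
A          57       59     0.0678
B          59       78     4.6282
C          80       59     7.4746
Sum = 12.171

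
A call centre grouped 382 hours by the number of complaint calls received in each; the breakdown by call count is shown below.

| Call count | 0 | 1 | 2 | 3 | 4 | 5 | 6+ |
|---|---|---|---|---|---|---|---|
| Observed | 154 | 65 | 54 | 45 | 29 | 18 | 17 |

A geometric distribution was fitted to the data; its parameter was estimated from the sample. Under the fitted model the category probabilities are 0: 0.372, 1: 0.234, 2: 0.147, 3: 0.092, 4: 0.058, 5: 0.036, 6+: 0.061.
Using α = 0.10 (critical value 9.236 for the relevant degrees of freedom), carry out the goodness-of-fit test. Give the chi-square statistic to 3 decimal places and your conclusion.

15.627; reject

Expected counts E_i = n·p_i: 382×0.372 = 142.104, 382×0.234 = 89.388, 382×0.147 = 56.154, 382×0.092 = 35.144, 382×0.058 = 22.156, 382×0.036 = 13.752, 382×0.061 = 23.302.
cat         O        E   (O−E)²/E
0         154  142.104     0.9959
1          65   89.388     6.6539
2          54   56.154     0.0826
3          45   35.144     2.7641
4          29   22.156     2.1141
5          18   13.752     1.3122
6+         17   23.302     1.7044
Sum = 15.627
df = 5. Since 15.627 > 9.236, we reject H₀.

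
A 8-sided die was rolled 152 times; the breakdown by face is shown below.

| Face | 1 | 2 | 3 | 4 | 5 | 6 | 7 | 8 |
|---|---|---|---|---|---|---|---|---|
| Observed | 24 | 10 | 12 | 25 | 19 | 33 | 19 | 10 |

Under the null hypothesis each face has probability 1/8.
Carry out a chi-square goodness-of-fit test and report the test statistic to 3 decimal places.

Under H₀ each category has probability 1/8, so each expected count is 152/8 = 19.
χ² = (24−19)²/19 + (10−19)²/19 + (12−19)²/19 + (25−19)²/19 + (19−19)²/19 + (33−19)²/19 + (19−19)²/19 + (10−19)²/19
   = 1.3158 + 4.2632 + 2.5789 + 1.8947 + 0.0000 + 10.3158 + 0.0000 + 4.2632
Sum = 24.632

24.632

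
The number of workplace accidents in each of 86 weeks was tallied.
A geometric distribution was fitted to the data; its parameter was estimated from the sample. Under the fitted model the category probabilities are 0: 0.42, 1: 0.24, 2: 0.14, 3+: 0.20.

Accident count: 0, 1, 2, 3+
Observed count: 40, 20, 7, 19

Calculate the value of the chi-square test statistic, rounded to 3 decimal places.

Expected counts E_i = n·p_i: 86×0.42 = 36.12, 86×0.24 = 20.64, 86×0.14 = 12.04, 86×0.20 = 17.2.
cat         O        E   (O−E)²/E
0          40    36.12     0.4168
1          20    20.64     0.0198
2           7    12.04     2.1098
3+         19     17.2     0.1884
Sum = 2.735

2.735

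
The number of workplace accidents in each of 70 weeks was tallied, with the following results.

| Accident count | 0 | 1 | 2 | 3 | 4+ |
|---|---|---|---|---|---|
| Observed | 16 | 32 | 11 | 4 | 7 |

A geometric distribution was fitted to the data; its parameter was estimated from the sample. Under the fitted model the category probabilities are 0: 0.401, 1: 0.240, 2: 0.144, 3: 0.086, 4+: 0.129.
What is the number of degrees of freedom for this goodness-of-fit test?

3

There are k = 5 categories and 1 parameter estimated from the data, so df = 5 − 1 − 1 = 3.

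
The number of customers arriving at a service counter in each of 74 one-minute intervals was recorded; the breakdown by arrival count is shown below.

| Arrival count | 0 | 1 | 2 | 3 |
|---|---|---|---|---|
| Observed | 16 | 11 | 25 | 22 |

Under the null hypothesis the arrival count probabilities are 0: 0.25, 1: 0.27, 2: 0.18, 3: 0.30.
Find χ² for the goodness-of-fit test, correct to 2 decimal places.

Expected counts E_i = n·p_i: 74×0.25 = 18.5, 74×0.27 = 19.98, 74×0.18 = 13.32, 74×0.30 = 22.2.
χ² = (16−18.5)²/18.5 + (11−19.98)²/19.98 + (25−13.32)²/13.32 + (22−22.2)²/22.2
   = 0.338 + 4.036 + 10.242 + 0.002
Sum = 14.62

14.62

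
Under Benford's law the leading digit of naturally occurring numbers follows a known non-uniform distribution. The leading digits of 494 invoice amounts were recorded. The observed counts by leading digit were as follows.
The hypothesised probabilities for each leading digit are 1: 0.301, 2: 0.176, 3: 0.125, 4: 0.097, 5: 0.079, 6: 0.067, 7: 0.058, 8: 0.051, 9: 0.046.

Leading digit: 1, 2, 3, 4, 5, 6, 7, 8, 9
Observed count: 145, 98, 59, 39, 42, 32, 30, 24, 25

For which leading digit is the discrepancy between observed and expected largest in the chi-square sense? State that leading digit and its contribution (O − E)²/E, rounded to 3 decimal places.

Expected counts E_i = n·p_i: 494×0.301 = 148.694, 494×0.176 = 86.944, 494×0.125 = 61.75, 494×0.097 = 47.918, 494×0.079 = 39.026, 494×0.067 = 33.098, 494×0.058 = 28.652, 494×0.051 = 25.194, 494×0.046 = 22.724.
1: (145 − 148.694)²/148.694 = 13.645636/148.694 = 0.0918
2: (98 − 86.944)²/86.944 = 122.235136/86.944 = 1.4059
3: (59 − 61.75)²/61.75 = 7.5625/61.75 = 0.1225
4: (39 − 47.918)²/47.918 = 79.530724/47.918 = 1.6597
5: (42 − 39.026)²/39.026 = 8.844676/39.026 = 0.2266
6: (32 − 33.098)²/33.098 = 1.205604/33.098 = 0.0364
7: (30 − 28.652)²/28.652 = 1.817104/28.652 = 0.0634
8: (24 − 25.194)²/25.194 = 1.425636/25.194 = 0.0566
9: (25 − 22.724)²/22.724 = 5.180176/22.724 = 0.2280
The largest term is for 4: 1.660.

4, 1.660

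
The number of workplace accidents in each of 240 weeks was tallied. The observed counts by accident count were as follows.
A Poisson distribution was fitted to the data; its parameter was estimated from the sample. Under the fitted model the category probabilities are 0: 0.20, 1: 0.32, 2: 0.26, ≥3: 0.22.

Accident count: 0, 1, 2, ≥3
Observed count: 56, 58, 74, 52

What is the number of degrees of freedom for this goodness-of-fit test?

There are k = 4 categories and 1 parameter estimated from the data, so df = 4 − 1 − 1 = 2.

2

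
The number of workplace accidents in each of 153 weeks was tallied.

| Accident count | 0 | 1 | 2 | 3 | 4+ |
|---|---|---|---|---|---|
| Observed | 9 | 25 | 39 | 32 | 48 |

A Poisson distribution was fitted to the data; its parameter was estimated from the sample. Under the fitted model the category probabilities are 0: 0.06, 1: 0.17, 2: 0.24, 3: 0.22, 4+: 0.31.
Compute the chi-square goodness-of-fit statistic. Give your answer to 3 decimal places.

Expected counts E_i = n·p_i: 153×0.06 = 9.18, 153×0.17 = 26.01, 153×0.24 = 36.72, 153×0.22 = 33.66, 153×0.31 = 47.43.
cat         O        E   (O−E)²/E
0           9     9.18     0.0035
1          25    26.01     0.0392
2          39    36.72     0.1416
3          32    33.66     0.0819
4+         48    47.43     0.0069
Sum = 0.273

0.273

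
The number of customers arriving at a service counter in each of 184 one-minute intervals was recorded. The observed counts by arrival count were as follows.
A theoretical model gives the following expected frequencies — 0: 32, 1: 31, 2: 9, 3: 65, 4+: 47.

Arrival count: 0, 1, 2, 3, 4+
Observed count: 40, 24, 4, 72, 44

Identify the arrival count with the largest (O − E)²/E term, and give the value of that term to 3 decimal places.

2, 2.778

cat         O        E   (O−E)²/E
0          40       32     2.0000
1          24       31     1.5806
2           4        9     2.7778
3          72       65     0.7538
4+         44       47     0.1915
The largest term is for 2: 2.778.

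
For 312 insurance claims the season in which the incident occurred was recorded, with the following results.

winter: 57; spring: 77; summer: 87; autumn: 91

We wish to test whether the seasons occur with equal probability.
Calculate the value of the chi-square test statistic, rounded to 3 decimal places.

Expected count for each of the 4 categories: 312/4 = 78.
χ² = (57−78)²/78 + (77−78)²/78 + (87−78)²/78 + (91−78)²/78
   = 5.6538 + 0.0128 + 1.0385 + 2.1667
Sum = 8.872

8.872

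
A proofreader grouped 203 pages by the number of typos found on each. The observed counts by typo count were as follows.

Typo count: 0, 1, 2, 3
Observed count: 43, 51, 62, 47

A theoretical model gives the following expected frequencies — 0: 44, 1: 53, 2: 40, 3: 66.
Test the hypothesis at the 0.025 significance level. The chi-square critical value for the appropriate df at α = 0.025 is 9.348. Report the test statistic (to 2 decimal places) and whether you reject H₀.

17.67; reject

cat         O        E   (O−E)²/E
0          43       44      0.023
1          51       53      0.075
2          62       40     12.100
3          47       66      5.470
Sum = 17.67
df = 3. Since 17.67 > 9.348, we reject H₀.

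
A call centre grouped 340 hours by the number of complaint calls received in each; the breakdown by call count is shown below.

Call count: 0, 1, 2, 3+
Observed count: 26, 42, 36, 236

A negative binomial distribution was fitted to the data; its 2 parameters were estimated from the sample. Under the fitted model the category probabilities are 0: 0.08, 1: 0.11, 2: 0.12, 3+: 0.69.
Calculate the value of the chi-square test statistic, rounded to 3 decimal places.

1.192

Expected counts E_i = n·p_i: 340×0.08 = 27.2, 340×0.11 = 37.4, 340×0.12 = 40.8, 340×0.69 = 234.6.
cat         O        E   (O−E)²/E
0          26     27.2     0.0529
1          42     37.4     0.5658
2          36     40.8     0.5647
3+        236    234.6     0.0084
Sum = 1.192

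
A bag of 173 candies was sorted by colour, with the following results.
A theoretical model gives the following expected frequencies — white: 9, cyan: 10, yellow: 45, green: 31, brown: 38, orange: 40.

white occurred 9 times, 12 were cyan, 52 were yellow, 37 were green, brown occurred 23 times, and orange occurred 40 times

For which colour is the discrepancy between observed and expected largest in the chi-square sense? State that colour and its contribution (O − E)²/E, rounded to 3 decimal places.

brown, 5.921

white: (9 − 9)²/9 = 0/9 = 0.0000
cyan: (12 − 10)²/10 = 4/10 = 0.4000
yellow: (52 − 45)²/45 = 49/45 = 1.0889
green: (37 − 31)²/31 = 36/31 = 1.1613
brown: (23 − 38)²/38 = 225/38 = 5.9211
orange: (40 − 40)²/40 = 0/40 = 0.0000
The largest term is for brown: 5.921.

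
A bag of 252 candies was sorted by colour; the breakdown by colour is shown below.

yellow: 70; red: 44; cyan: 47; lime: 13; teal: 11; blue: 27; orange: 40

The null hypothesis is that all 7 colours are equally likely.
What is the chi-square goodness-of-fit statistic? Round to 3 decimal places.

Under H₀ each category has probability 1/7, so each expected count is 252/7 = 36.
cat         O        E   (O−E)²/E
yellow     70       36    32.1111
red        44       36     1.7778
cyan       47       36     3.3611
lime       13       36    14.6944
teal       11       36    17.3611
blue       27       36     2.2500
orange     40       36     0.4444
Sum = 72.000

72.000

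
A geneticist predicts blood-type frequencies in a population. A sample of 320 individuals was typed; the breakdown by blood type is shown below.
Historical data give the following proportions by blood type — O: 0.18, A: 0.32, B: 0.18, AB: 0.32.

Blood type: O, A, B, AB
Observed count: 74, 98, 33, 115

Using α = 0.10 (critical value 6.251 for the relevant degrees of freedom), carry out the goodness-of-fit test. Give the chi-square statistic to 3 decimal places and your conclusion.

16.915; reject

Expected counts E_i = n·p_i: 320×0.18 = 57.6, 320×0.32 = 102.4, 320×0.18 = 57.6, 320×0.32 = 102.4.
χ² = (74−57.6)²/57.6 + (98−102.4)²/102.4 + (33−57.6)²/57.6 + (115−102.4)²/102.4
   = 4.6694 + 0.1891 + 10.5063 + 1.5504
Sum = 16.915
df = 3. Since 16.915 > 6.251, we reject H₀.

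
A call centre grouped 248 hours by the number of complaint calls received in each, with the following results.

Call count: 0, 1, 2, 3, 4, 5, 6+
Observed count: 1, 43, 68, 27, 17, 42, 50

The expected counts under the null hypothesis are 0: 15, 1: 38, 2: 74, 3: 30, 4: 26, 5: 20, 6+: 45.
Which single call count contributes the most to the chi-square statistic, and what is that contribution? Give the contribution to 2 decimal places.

χ² = (1−15)²/15 + (43−38)²/38 + (68−74)²/74 + (27−30)²/30 + (17−26)²/26 + (42−20)²/20 + (50−45)²/45
   = 13.067 + 0.658 + 0.486 + 0.300 + 3.115 + 24.200 + 0.556
The largest term is for 5: 24.20.

5, 24.20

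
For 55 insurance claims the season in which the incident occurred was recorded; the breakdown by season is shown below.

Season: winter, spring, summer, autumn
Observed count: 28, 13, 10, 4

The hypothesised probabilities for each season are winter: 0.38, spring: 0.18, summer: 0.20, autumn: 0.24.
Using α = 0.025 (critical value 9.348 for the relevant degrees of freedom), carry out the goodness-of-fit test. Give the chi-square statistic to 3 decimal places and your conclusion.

9.886; reject

Expected counts E_i = n·p_i: 55×0.38 = 20.9, 55×0.18 = 9.9, 55×0.20 = 11, 55×0.24 = 13.2.
cat         O        E   (O−E)²/E
winter     28     20.9     2.4120
spring     13      9.9     0.9707
summer     10       11     0.0909
autumn      4     13.2     6.4121
Sum = 9.886
df = 3. Since 9.886 > 9.348, we reject H₀.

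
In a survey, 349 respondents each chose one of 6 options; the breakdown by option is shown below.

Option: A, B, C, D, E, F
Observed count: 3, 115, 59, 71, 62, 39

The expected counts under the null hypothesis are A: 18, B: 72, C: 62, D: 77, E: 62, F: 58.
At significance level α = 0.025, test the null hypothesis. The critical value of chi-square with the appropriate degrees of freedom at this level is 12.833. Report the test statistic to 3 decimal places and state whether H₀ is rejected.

A: (3 − 18)²/18 = 225/18 = 12.5000
B: (115 − 72)²/72 = 1849/72 = 25.6806
C: (59 − 62)²/62 = 9/62 = 0.1452
D: (71 − 77)²/77 = 36/77 = 0.4675
E: (62 − 62)²/62 = 0/62 = 0.0000
F: (39 − 58)²/58 = 361/58 = 6.2241
Sum = 45.017
df = 5. Since 45.017 > 12.833, we reject H₀.

45.017; reject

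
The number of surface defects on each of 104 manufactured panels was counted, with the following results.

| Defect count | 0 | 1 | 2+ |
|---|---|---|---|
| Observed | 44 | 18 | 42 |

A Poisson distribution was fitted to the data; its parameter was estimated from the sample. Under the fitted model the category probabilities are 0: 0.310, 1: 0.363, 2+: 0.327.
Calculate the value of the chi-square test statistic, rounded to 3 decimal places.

16.502

Expected counts E_i = n·p_i: 104×0.310 = 32.24, 104×0.363 = 37.752, 104×0.327 = 34.008.
χ² = (44−32.24)²/32.24 + (18−37.752)²/37.752 + (42−34.008)²/34.008
   = 4.2896 + 10.3343 + 1.8781
Sum = 16.502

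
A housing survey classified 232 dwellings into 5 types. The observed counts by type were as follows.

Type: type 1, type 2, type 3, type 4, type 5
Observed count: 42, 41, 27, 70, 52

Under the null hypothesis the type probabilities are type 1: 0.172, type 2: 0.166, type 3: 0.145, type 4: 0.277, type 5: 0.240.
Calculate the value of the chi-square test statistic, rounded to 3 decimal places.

2.337

Expected counts E_i = n·p_i: 232×0.172 = 39.904, 232×0.166 = 38.512, 232×0.145 = 33.64, 232×0.277 = 64.264, 232×0.240 = 55.68.
χ² = (42−39.904)²/39.904 + (41−38.512)²/38.512 + (27−33.64)²/33.64 + (70−64.264)²/64.264 + (52−55.68)²/55.68
   = 0.1101 + 0.1607 + 1.3106 + 0.5120 + 0.2432
Sum = 2.337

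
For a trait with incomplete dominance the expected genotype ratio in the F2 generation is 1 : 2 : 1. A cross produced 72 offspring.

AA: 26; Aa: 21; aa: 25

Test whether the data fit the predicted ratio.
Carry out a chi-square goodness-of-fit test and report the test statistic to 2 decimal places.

12.53

Ratio total = 4. Expected counts: 72×1/4 = 18, 72×2/4 = 36, 72×1/4 = 18.
cat         O        E   (O−E)²/E
AA         26       18      3.556
Aa         21       36      6.250
aa         25       18      2.722
Sum = 12.53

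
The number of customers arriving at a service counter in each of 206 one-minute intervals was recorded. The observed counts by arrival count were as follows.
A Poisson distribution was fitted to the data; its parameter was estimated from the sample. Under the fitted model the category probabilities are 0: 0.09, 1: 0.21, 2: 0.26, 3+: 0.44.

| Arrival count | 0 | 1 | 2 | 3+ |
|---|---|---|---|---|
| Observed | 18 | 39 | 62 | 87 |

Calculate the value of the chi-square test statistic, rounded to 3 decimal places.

Expected counts E_i = n·p_i: 206×0.09 = 18.54, 206×0.21 = 43.26, 206×0.26 = 53.56, 206×0.44 = 90.64.
0: (18 − 18.54)²/18.54 = 0.2916/18.54 = 0.0157
1: (39 − 43.26)²/43.26 = 18.1476/43.26 = 0.4195
2: (62 − 53.56)²/53.56 = 71.2336/53.56 = 1.3300
3+: (87 − 90.64)²/90.64 = 13.2496/90.64 = 0.1462
Sum = 1.911

1.911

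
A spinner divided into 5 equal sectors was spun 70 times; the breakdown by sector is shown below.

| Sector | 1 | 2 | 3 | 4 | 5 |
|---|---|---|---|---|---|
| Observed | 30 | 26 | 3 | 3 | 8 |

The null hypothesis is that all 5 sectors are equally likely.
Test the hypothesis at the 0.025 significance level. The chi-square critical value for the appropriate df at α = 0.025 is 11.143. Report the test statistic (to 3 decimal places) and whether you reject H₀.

Under H₀ each category has probability 1/5, so each expected count is 70/5 = 14.
1: (30 − 14)²/14 = 256/14 = 18.2857
2: (26 − 14)²/14 = 144/14 = 10.2857
3: (3 − 14)²/14 = 121/14 = 8.6429
4: (3 − 14)²/14 = 121/14 = 8.6429
5: (8 − 14)²/14 = 36/14 = 2.5714
Sum = 48.429
df = 4. Since 48.429 > 11.143, we reject H₀.

48.429; reject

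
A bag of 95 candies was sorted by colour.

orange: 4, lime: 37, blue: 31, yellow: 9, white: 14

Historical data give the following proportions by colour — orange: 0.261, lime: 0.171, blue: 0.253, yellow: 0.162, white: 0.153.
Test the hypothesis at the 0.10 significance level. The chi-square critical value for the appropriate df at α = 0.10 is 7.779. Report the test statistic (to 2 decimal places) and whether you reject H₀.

Expected counts E_i = n·p_i: 95×0.261 = 24.795, 95×0.171 = 16.245, 95×0.253 = 24.035, 95×0.162 = 15.39, 95×0.153 = 14.535.
orange: (4 − 24.795)²/24.795 = 432.432025/24.795 = 17.440
lime: (37 − 16.245)²/16.245 = 430.770025/16.245 = 26.517
blue: (31 − 24.035)²/24.035 = 48.511225/24.035 = 2.018
yellow: (9 − 15.39)²/15.39 = 40.8321/15.39 = 2.653
white: (14 − 14.535)²/14.535 = 0.286225/14.535 = 0.020
Sum = 48.65
df = 4. Since 48.65 > 7.779, we reject H₀.

48.65; reject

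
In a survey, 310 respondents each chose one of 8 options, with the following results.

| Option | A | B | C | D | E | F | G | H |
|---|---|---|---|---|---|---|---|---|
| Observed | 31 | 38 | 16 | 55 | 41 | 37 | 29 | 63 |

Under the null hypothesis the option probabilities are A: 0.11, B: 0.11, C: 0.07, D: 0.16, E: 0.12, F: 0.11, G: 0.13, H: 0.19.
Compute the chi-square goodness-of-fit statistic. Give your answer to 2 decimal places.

6.90

Expected counts E_i = n·p_i: 310×0.11 = 34.1, 310×0.11 = 34.1, 310×0.07 = 21.7, 310×0.16 = 49.6, 310×0.12 = 37.2, 310×0.11 = 34.1, 310×0.13 = 40.3, 310×0.19 = 58.9.
cat         O        E   (O−E)²/E
A          31     34.1      0.282
B          38     34.1      0.446
C          16     21.7      1.497
D          55     49.6      0.588
E          41     37.2      0.388
F          37     34.1      0.247
G          29     40.3      3.168
H          63     58.9      0.285
Sum = 6.90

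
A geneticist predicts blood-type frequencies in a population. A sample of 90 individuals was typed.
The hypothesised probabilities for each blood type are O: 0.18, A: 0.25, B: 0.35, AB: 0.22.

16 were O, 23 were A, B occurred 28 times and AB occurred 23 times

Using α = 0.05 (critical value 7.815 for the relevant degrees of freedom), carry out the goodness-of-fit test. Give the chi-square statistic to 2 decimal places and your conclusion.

0.92; do not reject

Expected counts E_i = n·p_i: 90×0.18 = 16.2, 90×0.25 = 22.5, 90×0.35 = 31.5, 90×0.22 = 19.8.
cat         O        E   (O−E)²/E
O          16     16.2      0.002
A          23     22.5      0.011
B          28     31.5      0.389
AB         23     19.8      0.517
Sum = 0.92
df = 3. Since 0.92 < 7.815, we do not reject H₀.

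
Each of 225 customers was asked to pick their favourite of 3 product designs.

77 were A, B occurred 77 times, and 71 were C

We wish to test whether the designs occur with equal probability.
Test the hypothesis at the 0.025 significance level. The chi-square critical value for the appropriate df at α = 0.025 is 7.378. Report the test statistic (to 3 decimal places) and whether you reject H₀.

0.320; do not reject

Under H₀ each category has probability 1/3, so each expected count is 225/3 = 75.
A: (77 − 75)²/75 = 4/75 = 0.0533
B: (77 − 75)²/75 = 4/75 = 0.0533
C: (71 − 75)²/75 = 16/75 = 0.2133
Sum = 0.320
df = 2. Since 0.320 < 7.378, we do not reject H₀.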